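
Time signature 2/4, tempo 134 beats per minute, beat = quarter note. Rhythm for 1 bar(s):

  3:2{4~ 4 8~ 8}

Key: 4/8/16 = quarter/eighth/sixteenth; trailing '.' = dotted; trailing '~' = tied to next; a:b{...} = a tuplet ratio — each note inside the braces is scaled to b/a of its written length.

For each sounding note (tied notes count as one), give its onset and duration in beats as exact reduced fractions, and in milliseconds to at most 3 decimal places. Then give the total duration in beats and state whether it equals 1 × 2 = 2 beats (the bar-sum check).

1) 0.0ms=0b +597.015ms=4/3b
2) 597.015ms=4/3b +298.507ms=2/3b
Σ=2b of 2 (134bpm 2/4) — PASS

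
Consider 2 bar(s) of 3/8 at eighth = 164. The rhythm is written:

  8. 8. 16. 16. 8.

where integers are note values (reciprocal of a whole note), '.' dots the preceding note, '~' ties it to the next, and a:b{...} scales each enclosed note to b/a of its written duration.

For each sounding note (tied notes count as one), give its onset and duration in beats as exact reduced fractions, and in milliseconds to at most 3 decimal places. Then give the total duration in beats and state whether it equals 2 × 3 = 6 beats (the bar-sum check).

1) 0.0ms=0b +548.78ms=3/2b
2) 548.78ms=3/2b +548.78ms=3/2b
3) 1097.561ms=3b +274.39ms=3/4b
4) 1371.951ms=15/4b +274.39ms=3/4b
5) 1646.341ms=9/2b +548.78ms=3/2b
Σ=6b of 6 (164bpm 3/8) — PASS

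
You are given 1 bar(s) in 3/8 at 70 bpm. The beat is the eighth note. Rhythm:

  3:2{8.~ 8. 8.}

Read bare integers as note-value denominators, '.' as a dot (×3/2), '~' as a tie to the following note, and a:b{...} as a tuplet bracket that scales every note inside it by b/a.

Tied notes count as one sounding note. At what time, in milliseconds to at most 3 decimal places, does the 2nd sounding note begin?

1. 0.0ms @ 0 + 1714.286ms (2)
2. 1714.286ms @ 2 + 857.143ms (1)

note 2 onset = 2b = 1714.286ms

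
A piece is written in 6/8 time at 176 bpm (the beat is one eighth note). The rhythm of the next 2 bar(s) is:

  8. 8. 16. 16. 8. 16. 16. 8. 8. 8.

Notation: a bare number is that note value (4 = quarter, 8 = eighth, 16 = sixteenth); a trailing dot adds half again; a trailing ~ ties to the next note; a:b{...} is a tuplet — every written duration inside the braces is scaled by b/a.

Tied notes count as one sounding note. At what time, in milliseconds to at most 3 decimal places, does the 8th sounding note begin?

note 8 onset = 15/2b = 2556.818ms

1. 0.0ms @ 0 + 511.364ms (3/2)
2. 511.364ms @ 3/2 + 511.364ms (3/2)
3. 1022.727ms @ 3 + 255.682ms (3/4)
4. 1278.409ms @ 15/4 + 255.682ms (3/4)
5. 1534.091ms @ 9/2 + 511.364ms (3/2)
6. 2045.455ms @ 6 + 255.682ms (3/4)
7. 2301.136ms @ 27/4 + 255.682ms (3/4)
8. 2556.818ms @ 15/2 + 511.364ms (3/2)
9. 3068.182ms @ 9 + 511.364ms (3/2)
10. 3579.545ms @ 21/2 + 511.364ms (3/2)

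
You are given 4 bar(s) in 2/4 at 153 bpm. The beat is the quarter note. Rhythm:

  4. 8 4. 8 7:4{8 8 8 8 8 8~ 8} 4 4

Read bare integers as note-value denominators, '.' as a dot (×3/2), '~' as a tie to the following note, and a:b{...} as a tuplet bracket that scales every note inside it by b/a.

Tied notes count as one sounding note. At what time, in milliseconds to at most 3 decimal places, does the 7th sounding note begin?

note 7 onset = 32/7b = 1792.717ms

1. 0.0ms @ 0 + 588.235ms (3/2)
2. 588.235ms @ 3/2 + 196.078ms (1/2)
3. 784.314ms @ 2 + 588.235ms (3/2)
4. 1372.549ms @ 7/2 + 196.078ms (1/2)
5. 1568.627ms @ 4 + 112.045ms (2/7)
6. 1680.672ms @ 30/7 + 112.045ms (2/7)
7. 1792.717ms @ 32/7 + 112.045ms (2/7)
8. 1904.762ms @ 34/7 + 112.045ms (2/7)
9. 2016.807ms @ 36/7 + 112.045ms (2/7)
10. 2128.852ms @ 38/7 + 224.09ms (4/7)
11. 2352.941ms @ 6 + 392.157ms (1)
12. 2745.098ms @ 7 + 392.157ms (1)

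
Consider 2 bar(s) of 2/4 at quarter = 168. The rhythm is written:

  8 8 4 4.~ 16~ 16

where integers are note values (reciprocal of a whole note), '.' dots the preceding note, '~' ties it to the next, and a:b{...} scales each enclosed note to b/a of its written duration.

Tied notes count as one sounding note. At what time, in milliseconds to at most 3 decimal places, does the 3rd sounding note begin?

note 3 onset = 1b = 357.143ms

1. 0.0ms @ 0 + 178.571ms (1/2)
2. 178.571ms @ 1/2 + 178.571ms (1/2)
3. 357.143ms @ 1 + 357.143ms (1)
4. 714.286ms @ 2 + 714.286ms (2)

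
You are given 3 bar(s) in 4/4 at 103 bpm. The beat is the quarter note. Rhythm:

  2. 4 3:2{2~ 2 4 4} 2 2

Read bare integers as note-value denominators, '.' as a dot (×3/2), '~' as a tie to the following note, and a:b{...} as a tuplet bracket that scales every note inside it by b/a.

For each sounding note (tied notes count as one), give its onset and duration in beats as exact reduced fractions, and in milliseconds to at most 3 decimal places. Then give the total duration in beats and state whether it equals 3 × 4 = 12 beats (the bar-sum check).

1) 0.0ms=0b +1747.573ms=3b
2) 1747.573ms=3b +582.524ms=1b
3) 2330.097ms=4b +1553.398ms=8/3b
4) 3883.495ms=20/3b +388.35ms=2/3b
5) 4271.845ms=22/3b +388.35ms=2/3b
6) 4660.194ms=8b +1165.049ms=2b
7) 5825.243ms=10b +1165.049ms=2b
Σ=12b of 12 (103bpm 4/4) — PASS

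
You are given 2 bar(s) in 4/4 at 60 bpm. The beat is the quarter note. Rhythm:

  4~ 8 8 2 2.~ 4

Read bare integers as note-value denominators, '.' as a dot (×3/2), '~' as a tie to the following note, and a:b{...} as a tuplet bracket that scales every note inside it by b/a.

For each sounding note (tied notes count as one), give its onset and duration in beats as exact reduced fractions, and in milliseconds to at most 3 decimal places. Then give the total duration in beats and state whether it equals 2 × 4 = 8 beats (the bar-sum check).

1) 0.0ms=0b +1500.0ms=3/2b
2) 1500.0ms=3/2b +500.0ms=1/2b
3) 2000.0ms=2b +2000.0ms=2b
4) 4000.0ms=4b +4000.0ms=4b
Σ=8b of 8 (60bpm 4/4) — PASS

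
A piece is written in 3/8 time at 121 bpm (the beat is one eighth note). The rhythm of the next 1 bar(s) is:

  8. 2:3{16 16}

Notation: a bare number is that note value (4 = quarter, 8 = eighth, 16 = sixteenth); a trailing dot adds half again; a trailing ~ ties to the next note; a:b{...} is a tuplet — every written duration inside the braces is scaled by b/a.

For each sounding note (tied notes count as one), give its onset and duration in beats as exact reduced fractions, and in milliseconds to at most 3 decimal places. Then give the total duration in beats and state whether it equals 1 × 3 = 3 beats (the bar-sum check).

1) 0.0ms=0b +743.802ms=3/2b
2) 743.802ms=3/2b +371.901ms=3/4b
3) 1115.702ms=9/4b +371.901ms=3/4b
Σ=3b of 3 (121bpm 3/8) — PASS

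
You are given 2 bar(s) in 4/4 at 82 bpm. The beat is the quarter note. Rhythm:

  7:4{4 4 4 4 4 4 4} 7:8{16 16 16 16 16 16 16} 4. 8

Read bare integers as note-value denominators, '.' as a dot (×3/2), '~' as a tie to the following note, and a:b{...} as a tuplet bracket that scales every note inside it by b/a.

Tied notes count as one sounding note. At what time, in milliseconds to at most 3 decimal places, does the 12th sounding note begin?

1. 0.0ms @ 0 + 418.118ms (4/7)
2. 418.118ms @ 4/7 + 418.118ms (4/7)
3. 836.237ms @ 8/7 + 418.118ms (4/7)
4. 1254.355ms @ 12/7 + 418.118ms (4/7)
5. 1672.474ms @ 16/7 + 418.118ms (4/7)
6. 2090.592ms @ 20/7 + 418.118ms (4/7)
7. 2508.711ms @ 24/7 + 418.118ms (4/7)
8. 2926.829ms @ 4 + 209.059ms (2/7)
9. 3135.889ms @ 30/7 + 209.059ms (2/7)
10. 3344.948ms @ 32/7 + 209.059ms (2/7)
11. 3554.007ms @ 34/7 + 209.059ms (2/7)
12. 3763.066ms @ 36/7 + 209.059ms (2/7)
13. 3972.125ms @ 38/7 + 209.059ms (2/7)
14. 4181.185ms @ 40/7 + 209.059ms (2/7)
15. 4390.244ms @ 6 + 1097.561ms (3/2)
16. 5487.805ms @ 15/2 + 365.854ms (1/2)

note 12 onset = 36/7b = 3763.066ms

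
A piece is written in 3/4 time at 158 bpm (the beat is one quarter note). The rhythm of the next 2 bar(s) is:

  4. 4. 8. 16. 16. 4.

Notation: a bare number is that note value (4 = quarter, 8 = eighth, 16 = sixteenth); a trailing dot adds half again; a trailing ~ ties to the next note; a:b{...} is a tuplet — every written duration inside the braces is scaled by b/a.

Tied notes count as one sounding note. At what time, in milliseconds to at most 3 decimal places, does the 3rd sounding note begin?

note 3 onset = 3b = 1139.241ms

1. 0.0ms @ 0 + 569.62ms (3/2)
2. 569.62ms @ 3/2 + 569.62ms (3/2)
3. 1139.241ms @ 3 + 284.81ms (3/4)
4. 1424.051ms @ 15/4 + 142.405ms (3/8)
5. 1566.456ms @ 33/8 + 142.405ms (3/8)
6. 1708.861ms @ 9/2 + 569.62ms (3/2)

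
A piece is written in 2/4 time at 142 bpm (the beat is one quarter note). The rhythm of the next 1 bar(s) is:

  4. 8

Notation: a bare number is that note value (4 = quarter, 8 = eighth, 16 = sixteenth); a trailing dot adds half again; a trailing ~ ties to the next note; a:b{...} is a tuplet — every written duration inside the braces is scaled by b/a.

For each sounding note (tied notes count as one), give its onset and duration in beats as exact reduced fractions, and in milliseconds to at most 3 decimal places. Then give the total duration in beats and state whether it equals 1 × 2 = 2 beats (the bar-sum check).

1) 0.0ms=0b +633.803ms=3/2b
2) 633.803ms=3/2b +211.268ms=1/2b
Σ=2b of 2 (142bpm 2/4) — PASS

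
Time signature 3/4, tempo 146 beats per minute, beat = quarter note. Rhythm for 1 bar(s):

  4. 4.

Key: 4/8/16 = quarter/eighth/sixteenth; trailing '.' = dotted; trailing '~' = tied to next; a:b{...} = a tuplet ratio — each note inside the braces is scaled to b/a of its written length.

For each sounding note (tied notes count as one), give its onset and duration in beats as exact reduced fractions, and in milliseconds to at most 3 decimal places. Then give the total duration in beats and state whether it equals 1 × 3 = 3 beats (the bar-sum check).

1) 0.0ms=0b +616.438ms=3/2b
2) 616.438ms=3/2b +616.438ms=3/2b
Σ=3b of 3 (146bpm 3/4) — PASS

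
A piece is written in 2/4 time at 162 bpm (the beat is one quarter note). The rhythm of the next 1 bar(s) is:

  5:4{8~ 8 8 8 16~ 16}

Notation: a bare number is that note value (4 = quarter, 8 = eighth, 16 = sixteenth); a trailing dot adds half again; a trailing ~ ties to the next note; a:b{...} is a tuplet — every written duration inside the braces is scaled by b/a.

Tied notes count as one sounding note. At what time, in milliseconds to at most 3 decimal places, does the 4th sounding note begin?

note 4 onset = 8/5b = 592.593ms

1. 0.0ms @ 0 + 296.296ms (4/5)
2. 296.296ms @ 4/5 + 148.148ms (2/5)
3. 444.444ms @ 6/5 + 148.148ms (2/5)
4. 592.593ms @ 8/5 + 148.148ms (2/5)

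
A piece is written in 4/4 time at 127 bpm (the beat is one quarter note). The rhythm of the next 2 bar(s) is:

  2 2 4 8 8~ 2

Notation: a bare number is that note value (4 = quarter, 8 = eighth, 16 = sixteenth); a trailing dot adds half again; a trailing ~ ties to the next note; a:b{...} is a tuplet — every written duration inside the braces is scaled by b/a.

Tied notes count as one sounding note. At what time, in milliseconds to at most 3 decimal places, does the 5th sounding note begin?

note 5 onset = 11/2b = 2598.425ms

1. 0.0ms @ 0 + 944.882ms (2)
2. 944.882ms @ 2 + 944.882ms (2)
3. 1889.764ms @ 4 + 472.441ms (1)
4. 2362.205ms @ 5 + 236.22ms (1/2)
5. 2598.425ms @ 11/2 + 1181.102ms (5/2)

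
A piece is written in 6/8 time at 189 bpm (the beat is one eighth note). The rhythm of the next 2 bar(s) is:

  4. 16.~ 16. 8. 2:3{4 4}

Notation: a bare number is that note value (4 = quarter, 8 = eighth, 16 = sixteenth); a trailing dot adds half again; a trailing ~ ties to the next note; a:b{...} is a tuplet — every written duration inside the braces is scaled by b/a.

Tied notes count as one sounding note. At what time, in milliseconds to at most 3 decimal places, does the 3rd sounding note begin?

1. 0.0ms @ 0 + 952.381ms (3)
2. 952.381ms @ 3 + 476.19ms (3/2)
3. 1428.571ms @ 9/2 + 476.19ms (3/2)
4. 1904.762ms @ 6 + 952.381ms (3)
5. 2857.143ms @ 9 + 952.381ms (3)

note 3 onset = 9/2b = 1428.571ms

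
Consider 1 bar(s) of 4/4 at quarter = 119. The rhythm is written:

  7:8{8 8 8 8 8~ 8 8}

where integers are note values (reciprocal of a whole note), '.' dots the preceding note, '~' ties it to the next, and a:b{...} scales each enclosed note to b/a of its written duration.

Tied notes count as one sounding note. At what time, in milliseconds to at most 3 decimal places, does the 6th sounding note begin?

1. 0.0ms @ 0 + 288.115ms (4/7)
2. 288.115ms @ 4/7 + 288.115ms (4/7)
3. 576.23ms @ 8/7 + 288.115ms (4/7)
4. 864.346ms @ 12/7 + 288.115ms (4/7)
5. 1152.461ms @ 16/7 + 576.23ms (8/7)
6. 1728.691ms @ 24/7 + 288.115ms (4/7)

note 6 onset = 24/7b = 1728.691ms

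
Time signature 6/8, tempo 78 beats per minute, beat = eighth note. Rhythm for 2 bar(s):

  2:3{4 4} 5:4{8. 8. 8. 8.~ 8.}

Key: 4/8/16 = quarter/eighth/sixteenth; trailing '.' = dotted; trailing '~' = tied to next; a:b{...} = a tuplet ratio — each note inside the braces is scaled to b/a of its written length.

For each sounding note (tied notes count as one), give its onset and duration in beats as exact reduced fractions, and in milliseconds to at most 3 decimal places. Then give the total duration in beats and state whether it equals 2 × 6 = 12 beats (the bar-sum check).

1) 0.0ms=0b +2307.692ms=3b
2) 2307.692ms=3b +2307.692ms=3b
3) 4615.385ms=6b +923.077ms=6/5b
4) 5538.462ms=36/5b +923.077ms=6/5b
5) 6461.538ms=42/5b +923.077ms=6/5b
6) 7384.615ms=48/5b +1846.154ms=12/5b
Σ=12b of 12 (78bpm 6/8) — PASS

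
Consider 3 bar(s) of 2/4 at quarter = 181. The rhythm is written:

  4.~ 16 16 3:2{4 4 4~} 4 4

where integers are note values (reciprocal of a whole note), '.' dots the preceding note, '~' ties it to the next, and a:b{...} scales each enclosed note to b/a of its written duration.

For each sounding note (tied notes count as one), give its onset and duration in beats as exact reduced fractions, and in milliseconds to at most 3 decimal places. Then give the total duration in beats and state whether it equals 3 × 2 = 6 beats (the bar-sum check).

1) 0.0ms=0b +580.11ms=7/4b
2) 580.11ms=7/4b +82.873ms=1/4b
3) 662.983ms=2b +220.994ms=2/3b
4) 883.978ms=8/3b +220.994ms=2/3b
5) 1104.972ms=10/3b +552.486ms=5/3b
6) 1657.459ms=5b +331.492ms=1b
Σ=6b of 6 (181bpm 2/4) — PASS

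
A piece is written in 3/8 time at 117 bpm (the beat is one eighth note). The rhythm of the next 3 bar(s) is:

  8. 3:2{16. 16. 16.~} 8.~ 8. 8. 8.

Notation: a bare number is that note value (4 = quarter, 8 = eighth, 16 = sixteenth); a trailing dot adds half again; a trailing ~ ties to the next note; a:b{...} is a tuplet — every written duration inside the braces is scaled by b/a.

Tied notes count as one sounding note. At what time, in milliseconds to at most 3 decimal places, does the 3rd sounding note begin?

note 3 onset = 2b = 1025.641ms

1. 0.0ms @ 0 + 769.231ms (3/2)
2. 769.231ms @ 3/2 + 256.41ms (1/2)
3. 1025.641ms @ 2 + 256.41ms (1/2)
4. 1282.051ms @ 5/2 + 1794.872ms (7/2)
5. 3076.923ms @ 6 + 769.231ms (3/2)
6. 3846.154ms @ 15/2 + 769.231ms (3/2)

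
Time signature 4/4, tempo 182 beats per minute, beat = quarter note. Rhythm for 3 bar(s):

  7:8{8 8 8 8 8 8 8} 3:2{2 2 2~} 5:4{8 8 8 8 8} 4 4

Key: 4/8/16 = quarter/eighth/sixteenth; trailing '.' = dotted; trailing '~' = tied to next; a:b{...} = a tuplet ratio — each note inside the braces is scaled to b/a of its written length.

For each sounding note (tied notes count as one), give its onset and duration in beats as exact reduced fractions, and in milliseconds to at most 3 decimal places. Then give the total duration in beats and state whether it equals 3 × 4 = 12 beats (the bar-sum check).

1) 0.0ms=0b +188.383ms=4/7b
2) 188.383ms=4/7b +188.383ms=4/7b
3) 376.766ms=8/7b +188.383ms=4/7b
4) 565.149ms=12/7b +188.383ms=4/7b
5) 753.532ms=16/7b +188.383ms=4/7b
6) 941.915ms=20/7b +188.383ms=4/7b
7) 1130.298ms=24/7b +188.383ms=4/7b
8) 1318.681ms=4b +439.56ms=4/3b
9) 1758.242ms=16/3b +439.56ms=4/3b
10) 2197.802ms=20/3b +571.429ms=26/15b
11) 2769.231ms=42/5b +131.868ms=2/5b
12) 2901.099ms=44/5b +131.868ms=2/5b
13) 3032.967ms=46/5b +131.868ms=2/5b
14) 3164.835ms=48/5b +131.868ms=2/5b
15) 3296.703ms=10b +329.67ms=1b
16) 3626.374ms=11b +329.67ms=1b
Σ=12b of 12 (182bpm 4/4) — PASS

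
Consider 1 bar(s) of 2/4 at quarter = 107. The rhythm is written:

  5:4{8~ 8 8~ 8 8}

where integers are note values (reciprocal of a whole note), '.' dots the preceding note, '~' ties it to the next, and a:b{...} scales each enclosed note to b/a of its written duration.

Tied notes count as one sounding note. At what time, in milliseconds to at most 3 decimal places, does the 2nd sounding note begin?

1. 0.0ms @ 0 + 448.598ms (4/5)
2. 448.598ms @ 4/5 + 448.598ms (4/5)
3. 897.196ms @ 8/5 + 224.299ms (2/5)

note 2 onset = 4/5b = 448.598ms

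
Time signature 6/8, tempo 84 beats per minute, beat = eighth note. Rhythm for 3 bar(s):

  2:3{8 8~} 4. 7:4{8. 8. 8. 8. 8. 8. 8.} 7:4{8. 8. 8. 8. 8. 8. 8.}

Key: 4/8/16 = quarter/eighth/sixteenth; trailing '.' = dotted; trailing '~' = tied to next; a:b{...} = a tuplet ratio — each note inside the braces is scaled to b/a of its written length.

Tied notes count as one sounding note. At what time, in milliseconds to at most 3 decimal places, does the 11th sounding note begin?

note 11 onset = 90/7b = 9183.673ms

1. 0.0ms @ 0 + 1071.429ms (3/2)
2. 1071.429ms @ 3/2 + 3214.286ms (9/2)
3. 4285.714ms @ 6 + 612.245ms (6/7)
4. 4897.959ms @ 48/7 + 612.245ms (6/7)
5. 5510.204ms @ 54/7 + 612.245ms (6/7)
6. 6122.449ms @ 60/7 + 612.245ms (6/7)
7. 6734.694ms @ 66/7 + 612.245ms (6/7)
8. 7346.939ms @ 72/7 + 612.245ms (6/7)
9. 7959.184ms @ 78/7 + 612.245ms (6/7)
10. 8571.429ms @ 12 + 612.245ms (6/7)
11. 9183.673ms @ 90/7 + 612.245ms (6/7)
12. 9795.918ms @ 96/7 + 612.245ms (6/7)
13. 10408.163ms @ 102/7 + 612.245ms (6/7)
14. 11020.408ms @ 108/7 + 612.245ms (6/7)
15. 11632.653ms @ 114/7 + 612.245ms (6/7)
16. 12244.898ms @ 120/7 + 612.245ms (6/7)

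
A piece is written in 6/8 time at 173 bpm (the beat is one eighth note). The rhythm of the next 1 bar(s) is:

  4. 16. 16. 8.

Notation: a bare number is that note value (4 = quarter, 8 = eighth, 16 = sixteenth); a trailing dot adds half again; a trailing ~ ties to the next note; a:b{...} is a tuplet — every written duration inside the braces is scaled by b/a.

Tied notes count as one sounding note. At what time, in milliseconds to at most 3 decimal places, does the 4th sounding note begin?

1. 0.0ms @ 0 + 1040.462ms (3)
2. 1040.462ms @ 3 + 260.116ms (3/4)
3. 1300.578ms @ 15/4 + 260.116ms (3/4)
4. 1560.694ms @ 9/2 + 520.231ms (3/2)

note 4 onset = 9/2b = 1560.694ms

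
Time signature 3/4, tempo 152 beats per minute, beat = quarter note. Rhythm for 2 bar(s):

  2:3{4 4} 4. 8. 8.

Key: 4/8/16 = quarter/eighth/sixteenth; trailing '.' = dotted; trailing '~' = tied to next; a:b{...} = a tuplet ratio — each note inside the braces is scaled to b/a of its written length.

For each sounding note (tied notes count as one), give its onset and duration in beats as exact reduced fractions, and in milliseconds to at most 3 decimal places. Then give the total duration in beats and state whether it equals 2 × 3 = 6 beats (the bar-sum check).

1) 0.0ms=0b +592.105ms=3/2b
2) 592.105ms=3/2b +592.105ms=3/2b
3) 1184.211ms=3b +592.105ms=3/2b
4) 1776.316ms=9/2b +296.053ms=3/4b
5) 2072.368ms=21/4b +296.053ms=3/4b
Σ=6b of 6 (152bpm 3/4) — PASS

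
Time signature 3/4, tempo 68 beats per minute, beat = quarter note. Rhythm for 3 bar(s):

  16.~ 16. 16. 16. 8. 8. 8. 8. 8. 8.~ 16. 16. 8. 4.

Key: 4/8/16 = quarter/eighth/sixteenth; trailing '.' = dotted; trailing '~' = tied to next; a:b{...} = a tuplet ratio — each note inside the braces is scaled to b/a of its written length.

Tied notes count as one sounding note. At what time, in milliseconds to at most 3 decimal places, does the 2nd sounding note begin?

note 2 onset = 3/4b = 661.765ms

1. 0.0ms @ 0 + 661.765ms (3/4)
2. 661.765ms @ 3/4 + 330.882ms (3/8)
3. 992.647ms @ 9/8 + 330.882ms (3/8)
4. 1323.529ms @ 3/2 + 661.765ms (3/4)
5. 1985.294ms @ 9/4 + 661.765ms (3/4)
6. 2647.059ms @ 3 + 661.765ms (3/4)
7. 3308.824ms @ 15/4 + 661.765ms (3/4)
8. 3970.588ms @ 9/2 + 661.765ms (3/4)
9. 4632.353ms @ 21/4 + 992.647ms (9/8)
10. 5625.0ms @ 51/8 + 330.882ms (3/8)
11. 5955.882ms @ 27/4 + 661.765ms (3/4)
12. 6617.647ms @ 15/2 + 1323.529ms (3/2)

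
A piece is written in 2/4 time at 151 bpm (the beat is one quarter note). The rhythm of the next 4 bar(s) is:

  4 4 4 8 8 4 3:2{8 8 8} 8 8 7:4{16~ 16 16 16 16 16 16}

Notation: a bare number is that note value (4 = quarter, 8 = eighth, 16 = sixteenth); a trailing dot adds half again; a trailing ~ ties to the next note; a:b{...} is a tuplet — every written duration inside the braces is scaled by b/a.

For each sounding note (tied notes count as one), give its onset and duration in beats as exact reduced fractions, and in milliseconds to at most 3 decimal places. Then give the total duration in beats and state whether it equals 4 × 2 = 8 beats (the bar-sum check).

1) 0.0ms=0b +397.351ms=1b
2) 397.351ms=1b +397.351ms=1b
3) 794.702ms=2b +397.351ms=1b
4) 1192.053ms=3b +198.675ms=1/2b
5) 1390.728ms=7/2b +198.675ms=1/2b
6) 1589.404ms=4b +397.351ms=1b
7) 1986.755ms=5b +132.45ms=1/3b
8) 2119.205ms=16/3b +132.45ms=1/3b
9) 2251.656ms=17/3b +132.45ms=1/3b
10) 2384.106ms=6b +198.675ms=1/2b
11) 2582.781ms=13/2b +198.675ms=1/2b
12) 2781.457ms=7b +113.529ms=2/7b
13) 2894.986ms=51/7b +56.764ms=1/7b
14) 2951.75ms=52/7b +56.764ms=1/7b
15) 3008.515ms=53/7b +56.764ms=1/7b
16) 3065.279ms=54/7b +56.764ms=1/7b
17) 3122.044ms=55/7b +56.764ms=1/7b
Σ=8b of 8 (151bpm 2/4) — PASS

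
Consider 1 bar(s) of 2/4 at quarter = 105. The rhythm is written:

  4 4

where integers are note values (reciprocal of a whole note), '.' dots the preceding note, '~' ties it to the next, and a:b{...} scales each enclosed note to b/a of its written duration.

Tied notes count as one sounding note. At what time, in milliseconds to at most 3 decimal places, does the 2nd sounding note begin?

1. 0.0ms @ 0 + 571.429ms (1)
2. 571.429ms @ 1 + 571.429ms (1)

note 2 onset = 1b = 571.429ms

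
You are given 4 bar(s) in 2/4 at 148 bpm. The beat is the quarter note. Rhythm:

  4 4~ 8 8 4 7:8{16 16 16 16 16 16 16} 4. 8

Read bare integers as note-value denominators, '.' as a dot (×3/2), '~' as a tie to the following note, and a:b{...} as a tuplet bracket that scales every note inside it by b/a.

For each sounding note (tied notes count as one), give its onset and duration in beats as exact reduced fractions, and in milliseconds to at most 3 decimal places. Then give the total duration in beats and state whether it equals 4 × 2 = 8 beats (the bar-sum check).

1) 0.0ms=0b +405.405ms=1b
2) 405.405ms=1b +608.108ms=3/2b
3) 1013.514ms=5/2b +202.703ms=1/2b
4) 1216.216ms=3b +405.405ms=1b
5) 1621.622ms=4b +115.83ms=2/7b
6) 1737.452ms=30/7b +115.83ms=2/7b
7) 1853.282ms=32/7b +115.83ms=2/7b
8) 1969.112ms=34/7b +115.83ms=2/7b
9) 2084.942ms=36/7b +115.83ms=2/7b
10) 2200.772ms=38/7b +115.83ms=2/7b
11) 2316.602ms=40/7b +115.83ms=2/7b
12) 2432.432ms=6b +608.108ms=3/2b
13) 3040.541ms=15/2b +202.703ms=1/2b
Σ=8b of 8 (148bpm 2/4) — PASS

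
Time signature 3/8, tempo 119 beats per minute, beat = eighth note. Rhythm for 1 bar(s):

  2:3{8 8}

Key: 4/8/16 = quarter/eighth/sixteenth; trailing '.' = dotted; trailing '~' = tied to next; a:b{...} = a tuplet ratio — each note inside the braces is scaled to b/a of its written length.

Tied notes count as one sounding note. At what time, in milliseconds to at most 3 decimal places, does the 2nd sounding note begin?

note 2 onset = 3/2b = 756.303ms

1. 0.0ms @ 0 + 756.303ms (3/2)
2. 756.303ms @ 3/2 + 756.303ms (3/2)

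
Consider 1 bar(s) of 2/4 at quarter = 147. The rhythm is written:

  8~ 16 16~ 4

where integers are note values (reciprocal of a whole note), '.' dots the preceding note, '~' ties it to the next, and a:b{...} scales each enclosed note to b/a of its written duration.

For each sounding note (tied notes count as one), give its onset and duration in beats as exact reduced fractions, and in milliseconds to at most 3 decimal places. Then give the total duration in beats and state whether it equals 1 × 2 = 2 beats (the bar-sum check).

1) 0.0ms=0b +306.122ms=3/4b
2) 306.122ms=3/4b +510.204ms=5/4b
Σ=2b of 2 (147bpm 2/4) — PASS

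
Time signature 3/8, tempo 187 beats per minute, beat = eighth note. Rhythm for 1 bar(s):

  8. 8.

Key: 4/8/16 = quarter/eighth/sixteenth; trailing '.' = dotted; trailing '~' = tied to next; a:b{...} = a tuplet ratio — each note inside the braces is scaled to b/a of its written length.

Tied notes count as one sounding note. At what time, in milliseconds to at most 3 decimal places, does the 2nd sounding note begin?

note 2 onset = 3/2b = 481.283ms

1. 0.0ms @ 0 + 481.283ms (3/2)
2. 481.283ms @ 3/2 + 481.283ms (3/2)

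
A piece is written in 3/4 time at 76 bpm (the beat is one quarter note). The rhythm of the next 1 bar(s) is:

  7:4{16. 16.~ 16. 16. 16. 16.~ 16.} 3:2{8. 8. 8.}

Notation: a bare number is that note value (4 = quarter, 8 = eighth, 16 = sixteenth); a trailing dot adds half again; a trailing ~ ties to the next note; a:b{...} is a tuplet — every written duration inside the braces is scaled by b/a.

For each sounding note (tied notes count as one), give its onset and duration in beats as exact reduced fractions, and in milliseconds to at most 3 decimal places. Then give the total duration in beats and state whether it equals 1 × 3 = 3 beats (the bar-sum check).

1) 0.0ms=0b +169.173ms=3/14b
2) 169.173ms=3/14b +338.346ms=3/7b
3) 507.519ms=9/14b +169.173ms=3/14b
4) 676.692ms=6/7b +169.173ms=3/14b
5) 845.865ms=15/14b +338.346ms=3/7b
6) 1184.211ms=3/2b +394.737ms=1/2b
7) 1578.947ms=2b +394.737ms=1/2b
8) 1973.684ms=5/2b +394.737ms=1/2b
Σ=3b of 3 (76bpm 3/4) — PASS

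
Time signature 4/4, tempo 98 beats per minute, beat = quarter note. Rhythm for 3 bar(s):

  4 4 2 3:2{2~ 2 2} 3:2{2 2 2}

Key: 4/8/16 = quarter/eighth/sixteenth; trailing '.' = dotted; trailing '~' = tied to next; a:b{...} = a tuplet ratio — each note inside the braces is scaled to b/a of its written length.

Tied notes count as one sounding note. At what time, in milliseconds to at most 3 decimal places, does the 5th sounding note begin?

1. 0.0ms @ 0 + 612.245ms (1)
2. 612.245ms @ 1 + 612.245ms (1)
3. 1224.49ms @ 2 + 1224.49ms (2)
4. 2448.98ms @ 4 + 1632.653ms (8/3)
5. 4081.633ms @ 20/3 + 816.327ms (4/3)
6. 4897.959ms @ 8 + 816.327ms (4/3)
7. 5714.286ms @ 28/3 + 816.327ms (4/3)
8. 6530.612ms @ 32/3 + 816.327ms (4/3)

note 5 onset = 20/3b = 4081.633ms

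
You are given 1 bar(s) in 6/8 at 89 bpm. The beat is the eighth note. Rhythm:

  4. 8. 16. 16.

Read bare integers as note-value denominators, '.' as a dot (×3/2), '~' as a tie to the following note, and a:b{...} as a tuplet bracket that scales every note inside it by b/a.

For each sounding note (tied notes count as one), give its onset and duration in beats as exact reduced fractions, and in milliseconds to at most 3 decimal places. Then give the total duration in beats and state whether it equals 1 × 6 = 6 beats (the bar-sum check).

1) 0.0ms=0b +2022.472ms=3b
2) 2022.472ms=3b +1011.236ms=3/2b
3) 3033.708ms=9/2b +505.618ms=3/4b
4) 3539.326ms=21/4b +505.618ms=3/4b
Σ=6b of 6 (89bpm 6/8) — PASS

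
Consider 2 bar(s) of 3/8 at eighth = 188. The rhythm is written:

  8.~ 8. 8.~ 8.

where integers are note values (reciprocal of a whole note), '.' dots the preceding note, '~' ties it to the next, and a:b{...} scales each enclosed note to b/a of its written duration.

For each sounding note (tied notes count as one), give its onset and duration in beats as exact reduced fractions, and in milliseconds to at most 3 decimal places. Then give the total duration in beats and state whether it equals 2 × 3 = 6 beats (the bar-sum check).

1) 0.0ms=0b +957.447ms=3b
2) 957.447ms=3b +957.447ms=3b
Σ=6b of 6 (188bpm 3/8) — PASS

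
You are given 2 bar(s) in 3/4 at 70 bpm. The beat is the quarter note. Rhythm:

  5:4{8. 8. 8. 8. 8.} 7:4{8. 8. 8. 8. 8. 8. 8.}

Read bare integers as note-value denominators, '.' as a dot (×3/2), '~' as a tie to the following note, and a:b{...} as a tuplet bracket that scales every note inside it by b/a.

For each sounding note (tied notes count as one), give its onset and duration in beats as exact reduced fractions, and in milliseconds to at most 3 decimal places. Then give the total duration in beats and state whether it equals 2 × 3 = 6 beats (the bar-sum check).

1) 0.0ms=0b +514.286ms=3/5b
2) 514.286ms=3/5b +514.286ms=3/5b
3) 1028.571ms=6/5b +514.286ms=3/5b
4) 1542.857ms=9/5b +514.286ms=3/5b
5) 2057.143ms=12/5b +514.286ms=3/5b
6) 2571.429ms=3b +367.347ms=3/7b
7) 2938.776ms=24/7b +367.347ms=3/7b
8) 3306.122ms=27/7b +367.347ms=3/7b
9) 3673.469ms=30/7b +367.347ms=3/7b
10) 4040.816ms=33/7b +367.347ms=3/7b
11) 4408.163ms=36/7b +367.347ms=3/7b
12) 4775.51ms=39/7b +367.347ms=3/7b
Σ=6b of 6 (70bpm 3/4) — PASS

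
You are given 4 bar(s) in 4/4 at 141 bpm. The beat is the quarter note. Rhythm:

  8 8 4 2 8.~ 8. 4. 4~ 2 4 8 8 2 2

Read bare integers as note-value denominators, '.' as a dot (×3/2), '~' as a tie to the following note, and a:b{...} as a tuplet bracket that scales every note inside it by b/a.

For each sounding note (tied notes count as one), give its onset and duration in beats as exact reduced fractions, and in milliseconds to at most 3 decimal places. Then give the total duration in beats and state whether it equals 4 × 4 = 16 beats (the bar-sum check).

1) 0.0ms=0b +212.766ms=1/2b
2) 212.766ms=1/2b +212.766ms=1/2b
3) 425.532ms=1b +425.532ms=1b
4) 851.064ms=2b +851.064ms=2b
5) 1702.128ms=4b +638.298ms=3/2b
6) 2340.426ms=11/2b +638.298ms=3/2b
7) 2978.723ms=7b +1276.596ms=3b
8) 4255.319ms=10b +425.532ms=1b
9) 4680.851ms=11b +212.766ms=1/2b
10) 4893.617ms=23/2b +212.766ms=1/2b
11) 5106.383ms=12b +851.064ms=2b
12) 5957.447ms=14b +851.064ms=2b
Σ=16b of 16 (141bpm 4/4) — PASS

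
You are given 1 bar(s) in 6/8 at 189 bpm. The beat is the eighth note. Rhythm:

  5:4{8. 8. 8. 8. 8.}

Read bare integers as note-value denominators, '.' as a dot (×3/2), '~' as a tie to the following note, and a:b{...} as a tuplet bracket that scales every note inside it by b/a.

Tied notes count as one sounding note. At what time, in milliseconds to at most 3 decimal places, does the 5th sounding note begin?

1. 0.0ms @ 0 + 380.952ms (6/5)
2. 380.952ms @ 6/5 + 380.952ms (6/5)
3. 761.905ms @ 12/5 + 380.952ms (6/5)
4. 1142.857ms @ 18/5 + 380.952ms (6/5)
5. 1523.81ms @ 24/5 + 380.952ms (6/5)

note 5 onset = 24/5b = 1523.81ms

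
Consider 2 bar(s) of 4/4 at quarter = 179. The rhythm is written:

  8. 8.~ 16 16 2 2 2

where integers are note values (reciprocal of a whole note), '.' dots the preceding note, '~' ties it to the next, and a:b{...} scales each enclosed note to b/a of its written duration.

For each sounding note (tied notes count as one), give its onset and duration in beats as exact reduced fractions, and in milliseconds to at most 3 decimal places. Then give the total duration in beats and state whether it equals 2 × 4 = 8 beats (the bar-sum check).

1) 0.0ms=0b +251.397ms=3/4b
2) 251.397ms=3/4b +335.196ms=1b
3) 586.592ms=7/4b +83.799ms=1/4b
4) 670.391ms=2b +670.391ms=2b
5) 1340.782ms=4b +670.391ms=2b
6) 2011.173ms=6b +670.391ms=2b
Σ=8b of 8 (179bpm 4/4) — PASS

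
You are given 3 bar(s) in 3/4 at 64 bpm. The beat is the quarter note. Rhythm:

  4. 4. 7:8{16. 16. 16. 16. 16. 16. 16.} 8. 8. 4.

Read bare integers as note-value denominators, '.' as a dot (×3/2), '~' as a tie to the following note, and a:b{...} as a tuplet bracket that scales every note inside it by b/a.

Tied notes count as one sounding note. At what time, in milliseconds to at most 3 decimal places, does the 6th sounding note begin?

note 6 onset = 30/7b = 4017.857ms

1. 0.0ms @ 0 + 1406.25ms (3/2)
2. 1406.25ms @ 3/2 + 1406.25ms (3/2)
3. 2812.5ms @ 3 + 401.786ms (3/7)
4. 3214.286ms @ 24/7 + 401.786ms (3/7)
5. 3616.071ms @ 27/7 + 401.786ms (3/7)
6. 4017.857ms @ 30/7 + 401.786ms (3/7)
7. 4419.643ms @ 33/7 + 401.786ms (3/7)
8. 4821.429ms @ 36/7 + 401.786ms (3/7)
9. 5223.214ms @ 39/7 + 401.786ms (3/7)
10. 5625.0ms @ 6 + 703.125ms (3/4)
11. 6328.125ms @ 27/4 + 703.125ms (3/4)
12. 7031.25ms @ 15/2 + 1406.25ms (3/2)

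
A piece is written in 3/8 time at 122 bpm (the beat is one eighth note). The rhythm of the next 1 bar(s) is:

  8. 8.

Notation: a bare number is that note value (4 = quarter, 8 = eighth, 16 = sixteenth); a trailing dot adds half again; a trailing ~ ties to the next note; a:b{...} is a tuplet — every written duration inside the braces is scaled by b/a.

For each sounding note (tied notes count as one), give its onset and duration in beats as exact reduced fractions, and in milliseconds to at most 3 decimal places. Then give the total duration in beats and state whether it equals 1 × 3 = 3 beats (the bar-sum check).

1) 0.0ms=0b +737.705ms=3/2b
2) 737.705ms=3/2b +737.705ms=3/2b
Σ=3b of 3 (122bpm 3/8) — PASS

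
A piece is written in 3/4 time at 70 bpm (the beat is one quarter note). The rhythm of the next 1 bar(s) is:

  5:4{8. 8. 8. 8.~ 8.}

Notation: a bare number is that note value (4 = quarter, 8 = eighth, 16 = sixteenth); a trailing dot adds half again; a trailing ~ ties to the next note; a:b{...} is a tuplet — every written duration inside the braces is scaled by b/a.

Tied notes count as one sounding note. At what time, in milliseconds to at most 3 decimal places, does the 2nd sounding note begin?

note 2 onset = 3/5b = 514.286ms

1. 0.0ms @ 0 + 514.286ms (3/5)
2. 514.286ms @ 3/5 + 514.286ms (3/5)
3. 1028.571ms @ 6/5 + 514.286ms (3/5)
4. 1542.857ms @ 9/5 + 1028.571ms (6/5)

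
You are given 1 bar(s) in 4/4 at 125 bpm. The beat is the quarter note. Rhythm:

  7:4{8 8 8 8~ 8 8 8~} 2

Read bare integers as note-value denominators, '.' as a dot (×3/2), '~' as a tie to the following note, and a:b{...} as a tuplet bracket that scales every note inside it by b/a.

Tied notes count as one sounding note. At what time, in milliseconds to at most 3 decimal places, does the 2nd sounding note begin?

note 2 onset = 2/7b = 137.143ms

1. 0.0ms @ 0 + 137.143ms (2/7)
2. 137.143ms @ 2/7 + 137.143ms (2/7)
3. 274.286ms @ 4/7 + 137.143ms (2/7)
4. 411.429ms @ 6/7 + 274.286ms (4/7)
5. 685.714ms @ 10/7 + 137.143ms (2/7)
6. 822.857ms @ 12/7 + 1097.143ms (16/7)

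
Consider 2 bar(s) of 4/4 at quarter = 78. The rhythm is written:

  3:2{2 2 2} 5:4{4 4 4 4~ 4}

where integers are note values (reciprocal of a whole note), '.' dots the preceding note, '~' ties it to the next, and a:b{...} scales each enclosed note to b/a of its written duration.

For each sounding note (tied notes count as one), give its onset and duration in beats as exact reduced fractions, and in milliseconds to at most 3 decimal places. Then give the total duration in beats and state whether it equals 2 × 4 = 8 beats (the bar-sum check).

1) 0.0ms=0b +1025.641ms=4/3b
2) 1025.641ms=4/3b +1025.641ms=4/3b
3) 2051.282ms=8/3b +1025.641ms=4/3b
4) 3076.923ms=4b +615.385ms=4/5b
5) 3692.308ms=24/5b +615.385ms=4/5b
6) 4307.692ms=28/5b +615.385ms=4/5b
7) 4923.077ms=32/5b +1230.769ms=8/5b
Σ=8b of 8 (78bpm 4/4) — PASS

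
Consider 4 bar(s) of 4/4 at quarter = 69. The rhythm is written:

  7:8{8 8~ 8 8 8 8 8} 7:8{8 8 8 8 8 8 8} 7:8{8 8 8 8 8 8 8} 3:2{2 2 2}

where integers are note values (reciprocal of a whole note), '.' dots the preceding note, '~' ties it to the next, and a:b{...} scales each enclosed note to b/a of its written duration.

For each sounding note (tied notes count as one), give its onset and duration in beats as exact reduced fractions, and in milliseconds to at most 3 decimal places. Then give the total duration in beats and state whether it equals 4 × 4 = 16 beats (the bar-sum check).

1) 0.0ms=0b +496.894ms=4/7b
2) 496.894ms=4/7b +993.789ms=8/7b
3) 1490.683ms=12/7b +496.894ms=4/7b
4) 1987.578ms=16/7b +496.894ms=4/7b
5) 2484.472ms=20/7b +496.894ms=4/7b
6) 2981.366ms=24/7b +496.894ms=4/7b
7) 3478.261ms=4b +496.894ms=4/7b
8) 3975.155ms=32/7b +496.894ms=4/7b
9) 4472.05ms=36/7b +496.894ms=4/7b
10) 4968.944ms=40/7b +496.894ms=4/7b
11) 5465.839ms=44/7b +496.894ms=4/7b
12) 5962.733ms=48/7b +496.894ms=4/7b
13) 6459.627ms=52/7b +496.894ms=4/7b
14) 6956.522ms=8b +496.894ms=4/7b
15) 7453.416ms=60/7b +496.894ms=4/7b
16) 7950.311ms=64/7b +496.894ms=4/7b
17) 8447.205ms=68/7b +496.894ms=4/7b
18) 8944.099ms=72/7b +496.894ms=4/7b
19) 9440.994ms=76/7b +496.894ms=4/7b
20) 9937.888ms=80/7b +496.894ms=4/7b
21) 10434.783ms=12b +1159.42ms=4/3b
22) 11594.203ms=40/3b +1159.42ms=4/3b
23) 12753.623ms=44/3b +1159.42ms=4/3b
Σ=16b of 16 (69bpm 4/4) — PASS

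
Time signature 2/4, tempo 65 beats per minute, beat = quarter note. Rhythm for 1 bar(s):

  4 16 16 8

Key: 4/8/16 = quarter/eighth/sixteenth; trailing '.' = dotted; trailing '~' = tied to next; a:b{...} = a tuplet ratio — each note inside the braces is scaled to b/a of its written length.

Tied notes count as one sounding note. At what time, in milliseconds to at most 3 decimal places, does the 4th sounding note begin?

note 4 onset = 3/2b = 1384.615ms

1. 0.0ms @ 0 + 923.077ms (1)
2. 923.077ms @ 1 + 230.769ms (1/4)
3. 1153.846ms @ 5/4 + 230.769ms (1/4)
4. 1384.615ms @ 3/2 + 461.538ms (1/2)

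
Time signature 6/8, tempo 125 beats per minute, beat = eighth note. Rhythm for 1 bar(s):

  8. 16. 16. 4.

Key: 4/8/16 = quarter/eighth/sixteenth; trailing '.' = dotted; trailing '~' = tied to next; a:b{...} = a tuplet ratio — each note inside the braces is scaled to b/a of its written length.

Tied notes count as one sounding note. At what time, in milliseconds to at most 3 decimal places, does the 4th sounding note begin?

note 4 onset = 3b = 1440.0ms

1. 0.0ms @ 0 + 720.0ms (3/2)
2. 720.0ms @ 3/2 + 360.0ms (3/4)
3. 1080.0ms @ 9/4 + 360.0ms (3/4)
4. 1440.0ms @ 3 + 1440.0ms (3)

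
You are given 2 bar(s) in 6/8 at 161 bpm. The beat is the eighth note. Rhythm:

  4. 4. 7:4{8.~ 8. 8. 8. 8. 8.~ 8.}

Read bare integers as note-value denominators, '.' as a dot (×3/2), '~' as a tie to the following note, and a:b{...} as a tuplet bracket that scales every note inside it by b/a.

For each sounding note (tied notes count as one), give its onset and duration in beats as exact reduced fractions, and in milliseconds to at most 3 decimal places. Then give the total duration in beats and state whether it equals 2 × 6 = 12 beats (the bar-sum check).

1) 0.0ms=0b +1118.012ms=3b
2) 1118.012ms=3b +1118.012ms=3b
3) 2236.025ms=6b +638.864ms=12/7b
4) 2874.889ms=54/7b +319.432ms=6/7b
5) 3194.321ms=60/7b +319.432ms=6/7b
6) 3513.753ms=66/7b +319.432ms=6/7b
7) 3833.185ms=72/7b +638.864ms=12/7b
Σ=12b of 12 (161bpm 6/8) — PASS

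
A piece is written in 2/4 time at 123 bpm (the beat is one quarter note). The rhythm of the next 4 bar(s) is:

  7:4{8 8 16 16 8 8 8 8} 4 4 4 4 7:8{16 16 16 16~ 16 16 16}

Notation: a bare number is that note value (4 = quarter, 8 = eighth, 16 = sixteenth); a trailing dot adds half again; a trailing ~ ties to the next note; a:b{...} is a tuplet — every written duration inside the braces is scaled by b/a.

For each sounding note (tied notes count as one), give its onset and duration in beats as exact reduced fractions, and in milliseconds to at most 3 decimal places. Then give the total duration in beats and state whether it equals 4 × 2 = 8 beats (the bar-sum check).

1) 0.0ms=0b +139.373ms=2/7b
2) 139.373ms=2/7b +139.373ms=2/7b
3) 278.746ms=4/7b +69.686ms=1/7b
4) 348.432ms=5/7b +69.686ms=1/7b
5) 418.118ms=6/7b +139.373ms=2/7b
6) 557.491ms=8/7b +139.373ms=2/7b
7) 696.864ms=10/7b +139.373ms=2/7b
8) 836.237ms=12/7b +139.373ms=2/7b
9) 975.61ms=2b +487.805ms=1b
10) 1463.415ms=3b +487.805ms=1b
11) 1951.22ms=4b +487.805ms=1b
12) 2439.024ms=5b +487.805ms=1b
13) 2926.829ms=6b +139.373ms=2/7b
14) 3066.202ms=44/7b +139.373ms=2/7b
15) 3205.575ms=46/7b +139.373ms=2/7b
16) 3344.948ms=48/7b +278.746ms=4/7b
17) 3623.693ms=52/7b +139.373ms=2/7b
18) 3763.066ms=54/7b +139.373ms=2/7b
Σ=8b of 8 (123bpm 2/4) — PASS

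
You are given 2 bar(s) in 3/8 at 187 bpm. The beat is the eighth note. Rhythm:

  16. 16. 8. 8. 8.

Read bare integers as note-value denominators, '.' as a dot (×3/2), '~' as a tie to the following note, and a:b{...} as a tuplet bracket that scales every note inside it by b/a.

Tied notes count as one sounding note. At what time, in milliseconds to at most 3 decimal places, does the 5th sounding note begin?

1. 0.0ms @ 0 + 240.642ms (3/4)
2. 240.642ms @ 3/4 + 240.642ms (3/4)
3. 481.283ms @ 3/2 + 481.283ms (3/2)
4. 962.567ms @ 3 + 481.283ms (3/2)
5. 1443.85ms @ 9/2 + 481.283ms (3/2)

note 5 onset = 9/2b = 1443.85ms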